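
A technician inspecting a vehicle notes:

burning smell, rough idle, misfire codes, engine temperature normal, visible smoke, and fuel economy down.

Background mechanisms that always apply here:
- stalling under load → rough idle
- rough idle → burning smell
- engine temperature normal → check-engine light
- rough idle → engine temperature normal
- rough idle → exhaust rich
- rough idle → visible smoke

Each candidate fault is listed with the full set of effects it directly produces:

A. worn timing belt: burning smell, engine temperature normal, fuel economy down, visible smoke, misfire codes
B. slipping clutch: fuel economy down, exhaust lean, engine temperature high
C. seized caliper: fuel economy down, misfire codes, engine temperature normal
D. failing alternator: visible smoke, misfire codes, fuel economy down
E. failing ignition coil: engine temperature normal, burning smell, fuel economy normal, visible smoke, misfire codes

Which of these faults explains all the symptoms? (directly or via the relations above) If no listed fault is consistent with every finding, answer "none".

none

Per-candidate check:
(A) worn timing belt — does not account for rough idle
(B) slipping clutch — fails on burning smell, rough idle, misfire codes, engine temperature normal, visible smoke (predicts engine temperature high, not engine temperature normal)
(C) seized caliper — does not account for burning smell, rough idle, visible smoke
(D) failing alternator — does not account for burning smell, rough idle, engine temperature normal
(E) failing ignition coil — fails on rough idle, fuel economy down (predicts fuel economy normal, not fuel economy down)
No candidate is consistent with all observations.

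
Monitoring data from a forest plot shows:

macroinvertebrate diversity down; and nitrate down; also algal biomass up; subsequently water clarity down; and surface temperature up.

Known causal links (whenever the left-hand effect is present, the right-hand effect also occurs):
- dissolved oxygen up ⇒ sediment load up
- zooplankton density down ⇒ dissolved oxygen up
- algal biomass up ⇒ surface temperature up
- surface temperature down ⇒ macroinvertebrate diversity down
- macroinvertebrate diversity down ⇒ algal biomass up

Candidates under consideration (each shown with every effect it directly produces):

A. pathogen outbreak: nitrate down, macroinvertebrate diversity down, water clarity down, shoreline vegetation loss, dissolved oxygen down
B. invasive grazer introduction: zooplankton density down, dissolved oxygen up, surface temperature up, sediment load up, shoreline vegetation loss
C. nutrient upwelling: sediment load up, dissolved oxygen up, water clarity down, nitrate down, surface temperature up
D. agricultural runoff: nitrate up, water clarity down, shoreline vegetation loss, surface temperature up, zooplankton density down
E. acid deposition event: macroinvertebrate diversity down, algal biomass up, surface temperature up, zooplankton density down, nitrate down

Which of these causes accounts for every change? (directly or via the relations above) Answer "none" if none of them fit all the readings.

A

Testing each hypothesis:
(A) pathogen outbreak — accounts for every observation (algal biomass up through macroinvertebrate diversity down → algal biomass up)
(B) invasive grazer introduction — macroinvertebrate diversity down miss; nitrate down miss; algal biomass up miss; water clarity down miss; surface temperature up match
(C) nutrient upwelling — macroinvertebrate diversity down miss; nitrate down match; algal biomass up miss; water clarity down match; surface temperature up match
(D) agricultural runoff — fails on macroinvertebrate diversity down, nitrate down, algal biomass up (predicts nitrate up, not nitrate down)
(E) acid deposition event — does not account for water clarity down
(A) alone accounts for all the evidence.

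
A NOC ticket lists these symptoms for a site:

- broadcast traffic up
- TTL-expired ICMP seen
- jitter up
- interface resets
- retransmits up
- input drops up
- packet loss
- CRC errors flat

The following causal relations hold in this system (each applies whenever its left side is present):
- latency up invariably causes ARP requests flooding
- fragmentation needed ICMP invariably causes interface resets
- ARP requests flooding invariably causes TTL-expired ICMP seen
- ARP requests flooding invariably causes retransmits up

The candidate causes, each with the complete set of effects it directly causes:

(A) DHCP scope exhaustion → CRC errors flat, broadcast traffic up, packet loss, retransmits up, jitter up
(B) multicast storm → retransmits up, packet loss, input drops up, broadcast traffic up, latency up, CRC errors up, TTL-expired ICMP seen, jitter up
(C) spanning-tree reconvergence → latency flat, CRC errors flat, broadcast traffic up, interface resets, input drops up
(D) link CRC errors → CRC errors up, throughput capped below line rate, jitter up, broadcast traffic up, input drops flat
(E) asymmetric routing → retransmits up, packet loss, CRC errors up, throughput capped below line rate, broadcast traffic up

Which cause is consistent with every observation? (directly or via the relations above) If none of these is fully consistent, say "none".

none

For each candidate, compare predicted effects to what was observed:
(A) DHCP scope exhaustion — does not account for TTL-expired ICMP seen, interface resets, input drops up
(B) multicast storm — fails on interface resets, CRC errors flat (predicts CRC errors up, not CRC errors flat)
(C) spanning-tree reconvergence — broadcast traffic up yes; TTL-expired ICMP seen NO; jitter up NO; interface resets yes; retransmits up NO; input drops up yes; packet loss NO; CRC errors flat yes
(D) link CRC errors — broadcast traffic up yes; TTL-expired ICMP seen NO; jitter up yes; interface resets NO; retransmits up NO; input drops up NO; packet loss NO; CRC errors flat NO
(E) asymmetric routing — fails on TTL-expired ICMP seen, jitter up, interface resets, input drops up, CRC errors flat (predicts CRC errors up, not CRC errors flat)
None of the listed candidates fits everything.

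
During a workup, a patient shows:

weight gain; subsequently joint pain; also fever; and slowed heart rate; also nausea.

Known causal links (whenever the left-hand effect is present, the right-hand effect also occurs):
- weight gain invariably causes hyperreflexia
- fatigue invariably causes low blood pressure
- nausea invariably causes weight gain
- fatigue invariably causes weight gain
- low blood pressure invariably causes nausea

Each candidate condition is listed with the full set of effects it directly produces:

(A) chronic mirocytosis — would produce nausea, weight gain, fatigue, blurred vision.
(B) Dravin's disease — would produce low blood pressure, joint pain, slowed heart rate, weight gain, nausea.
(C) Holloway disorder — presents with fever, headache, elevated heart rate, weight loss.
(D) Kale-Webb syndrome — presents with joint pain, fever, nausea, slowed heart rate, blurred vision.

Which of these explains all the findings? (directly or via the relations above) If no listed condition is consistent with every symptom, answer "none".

D

Checking each candidate against the observations:
(A) chronic mirocytosis — does not account for joint pain, fever, slowed heart rate
(B) Dravin's disease — does not account for fever
(C) Holloway disorder — weight gain miss; joint pain miss; fever match; slowed heart rate miss; nausea miss
(D) Kale-Webb syndrome — accounts for every observation (weight gain through nausea → weight gain)
(D) alone accounts for all the evidence.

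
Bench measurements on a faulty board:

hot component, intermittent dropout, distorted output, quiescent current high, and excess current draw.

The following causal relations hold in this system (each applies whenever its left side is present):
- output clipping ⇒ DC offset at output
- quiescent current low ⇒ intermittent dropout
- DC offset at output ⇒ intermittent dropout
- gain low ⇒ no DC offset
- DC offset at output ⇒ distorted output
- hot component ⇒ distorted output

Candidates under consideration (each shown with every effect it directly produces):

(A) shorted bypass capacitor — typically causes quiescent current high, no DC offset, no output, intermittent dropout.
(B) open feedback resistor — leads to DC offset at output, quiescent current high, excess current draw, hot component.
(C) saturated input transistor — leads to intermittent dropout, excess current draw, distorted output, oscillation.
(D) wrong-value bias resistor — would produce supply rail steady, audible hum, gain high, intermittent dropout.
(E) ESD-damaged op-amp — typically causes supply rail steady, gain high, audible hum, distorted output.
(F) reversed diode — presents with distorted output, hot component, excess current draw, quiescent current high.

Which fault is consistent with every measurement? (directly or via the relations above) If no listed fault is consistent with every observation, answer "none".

Testing each hypothesis:
(A) shorted bypass capacitor — hot component miss; intermittent dropout match; distorted output miss; quiescent current high match; excess current draw miss
(B) open feedback resistor — accounts for every observation (intermittent dropout via DC offset at output → intermittent dropout)
(C) saturated input transistor — does not account for hot component, quiescent current high
(D) wrong-value bias resistor — does not account for hot component, distorted output, quiescent current high, excess current draw
(E) ESD-damaged op-amp — does not account for hot component, intermittent dropout, quiescent current high, excess current draw
(F) reversed diode — hot component match; intermittent dropout miss; distorted output match; quiescent current high match; excess current draw match
Only (B) is consistent with every observation.

B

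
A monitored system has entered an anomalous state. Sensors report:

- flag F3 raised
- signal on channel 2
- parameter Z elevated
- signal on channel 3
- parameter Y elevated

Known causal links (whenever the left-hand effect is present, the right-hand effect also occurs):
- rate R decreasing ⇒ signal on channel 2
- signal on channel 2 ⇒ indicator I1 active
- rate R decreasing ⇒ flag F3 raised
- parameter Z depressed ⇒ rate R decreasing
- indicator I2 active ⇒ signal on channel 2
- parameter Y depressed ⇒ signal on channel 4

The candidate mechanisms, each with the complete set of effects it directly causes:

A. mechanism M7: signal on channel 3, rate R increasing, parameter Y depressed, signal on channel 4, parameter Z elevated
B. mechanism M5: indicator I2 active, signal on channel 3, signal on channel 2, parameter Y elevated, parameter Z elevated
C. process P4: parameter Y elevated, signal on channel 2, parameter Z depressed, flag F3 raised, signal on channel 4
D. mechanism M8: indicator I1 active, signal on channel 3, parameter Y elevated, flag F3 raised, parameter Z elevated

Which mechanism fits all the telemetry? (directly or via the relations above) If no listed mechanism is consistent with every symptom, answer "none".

For each candidate, compare predicted effects to what was observed:
(A) mechanism M7 — fails on flag F3 raised, signal on channel 2, parameter Y elevated (predicts parameter Y depressed, not parameter Y elevated)
(B) mechanism M5 — flag F3 raised ✗; signal on channel 2 ✓; parameter Z elevated ✓; signal on channel 3 ✓; parameter Y elevated ✓
(C) process P4 — flag F3 raised ✓; signal on channel 2 ✓; parameter Z elevated ✗; signal on channel 3 ✗; parameter Y elevated ✓
(D) mechanism M8 — does not account for signal on channel 2
No candidate is consistent with all observations.

none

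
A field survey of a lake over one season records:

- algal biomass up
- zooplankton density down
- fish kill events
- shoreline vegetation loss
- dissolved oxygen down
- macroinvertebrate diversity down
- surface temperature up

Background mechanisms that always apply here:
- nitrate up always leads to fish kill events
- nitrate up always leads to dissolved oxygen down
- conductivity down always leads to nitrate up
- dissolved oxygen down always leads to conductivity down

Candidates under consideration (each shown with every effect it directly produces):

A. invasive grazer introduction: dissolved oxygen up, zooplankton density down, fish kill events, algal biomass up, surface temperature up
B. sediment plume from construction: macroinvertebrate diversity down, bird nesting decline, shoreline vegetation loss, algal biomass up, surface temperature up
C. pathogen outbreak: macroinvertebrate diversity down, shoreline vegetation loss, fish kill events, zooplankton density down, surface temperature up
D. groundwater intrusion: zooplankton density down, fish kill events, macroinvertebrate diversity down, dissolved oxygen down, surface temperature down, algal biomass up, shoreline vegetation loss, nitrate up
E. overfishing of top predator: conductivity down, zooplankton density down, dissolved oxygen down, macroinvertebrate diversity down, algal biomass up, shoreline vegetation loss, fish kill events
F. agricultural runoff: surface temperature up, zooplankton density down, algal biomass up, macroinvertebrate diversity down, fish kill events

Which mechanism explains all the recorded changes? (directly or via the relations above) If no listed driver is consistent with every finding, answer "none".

none

Per-candidate check:
(A) invasive grazer introduction — algal biomass up +; zooplankton density down +; fish kill events +; shoreline vegetation loss -; dissolved oxygen down -; macroinvertebrate diversity down -; surface temperature up +
(B) sediment plume from construction — algal biomass up +; zooplankton density down -; fish kill events -; shoreline vegetation loss +; dissolved oxygen down -; macroinvertebrate diversity down +; surface temperature up +
(C) pathogen outbreak — algal biomass up -; zooplankton density down +; fish kill events +; shoreline vegetation loss +; dissolved oxygen down -; macroinvertebrate diversity down +; surface temperature up +
(D) groundwater intrusion — algal biomass up +; zooplankton density down +; fish kill events +; shoreline vegetation loss +; dissolved oxygen down +; macroinvertebrate diversity down +; surface temperature up -
(E) overfishing of top predator — does not account for surface temperature up
(F) agricultural runoff — does not account for shoreline vegetation loss, dissolved oxygen down
Every candidate fails on at least one observation.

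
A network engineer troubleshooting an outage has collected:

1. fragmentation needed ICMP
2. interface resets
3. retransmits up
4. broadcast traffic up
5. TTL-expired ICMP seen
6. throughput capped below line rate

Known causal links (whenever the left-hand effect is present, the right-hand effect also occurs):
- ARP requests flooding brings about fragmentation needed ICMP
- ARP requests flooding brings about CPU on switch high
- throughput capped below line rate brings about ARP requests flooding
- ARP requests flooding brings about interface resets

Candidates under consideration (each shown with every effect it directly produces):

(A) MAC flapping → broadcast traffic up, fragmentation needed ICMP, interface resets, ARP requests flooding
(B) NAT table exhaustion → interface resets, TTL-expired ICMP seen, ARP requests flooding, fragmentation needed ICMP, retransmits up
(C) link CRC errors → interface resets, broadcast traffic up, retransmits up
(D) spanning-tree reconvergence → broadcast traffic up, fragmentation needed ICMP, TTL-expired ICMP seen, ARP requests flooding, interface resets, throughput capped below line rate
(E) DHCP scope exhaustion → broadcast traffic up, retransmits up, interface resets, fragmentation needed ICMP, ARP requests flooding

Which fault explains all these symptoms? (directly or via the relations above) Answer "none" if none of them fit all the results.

For each candidate, compare predicted effects to what was observed:
(A) MAC flapping — does not account for retransmits up, TTL-expired ICMP seen, throughput capped below line rate
(B) NAT table exhaustion — fragmentation needed ICMP match; interface resets match; retransmits up match; broadcast traffic up miss; TTL-expired ICMP seen match; throughput capped below line rate miss
(C) link CRC errors — fragmentation needed ICMP miss; interface resets match; retransmits up match; broadcast traffic up match; TTL-expired ICMP seen miss; throughput capped below line rate miss
(D) spanning-tree reconvergence — fragmentation needed ICMP match; interface resets match; retransmits up miss; broadcast traffic up match; TTL-expired ICMP seen match; throughput capped below line rate match
(E) DHCP scope exhaustion — fragmentation needed ICMP match; interface resets match; retransmits up match; broadcast traffic up match; TTL-expired ICMP seen miss; throughput capped below line rate miss
No candidate is consistent with all observations.

none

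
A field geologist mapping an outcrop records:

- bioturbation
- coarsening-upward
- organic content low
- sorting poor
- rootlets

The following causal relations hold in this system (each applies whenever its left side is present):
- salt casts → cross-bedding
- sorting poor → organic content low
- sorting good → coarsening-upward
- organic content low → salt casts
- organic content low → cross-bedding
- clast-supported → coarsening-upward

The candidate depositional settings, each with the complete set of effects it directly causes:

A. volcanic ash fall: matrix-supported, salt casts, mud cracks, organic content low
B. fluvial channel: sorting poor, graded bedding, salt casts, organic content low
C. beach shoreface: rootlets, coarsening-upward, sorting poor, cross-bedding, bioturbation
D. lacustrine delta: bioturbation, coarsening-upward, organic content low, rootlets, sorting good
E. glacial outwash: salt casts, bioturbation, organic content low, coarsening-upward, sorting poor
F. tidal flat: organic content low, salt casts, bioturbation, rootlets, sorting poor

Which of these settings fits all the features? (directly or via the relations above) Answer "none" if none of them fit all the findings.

Checking each candidate against the observations:
(A) volcanic ash fall — bioturbation NO; coarsening-upward NO; organic content low yes; sorting poor NO; rootlets NO
(B) fluvial channel — bioturbation NO; coarsening-upward NO; organic content low yes; sorting poor yes; rootlets NO
(C) beach shoreface — accounts for every observation (organic content low by sorting poor → organic content low)
(D) lacustrine delta — fails on sorting poor (predicts sorting good, not sorting poor)
(E) glacial outwash — bioturbation yes; coarsening-upward yes; organic content low yes; sorting poor yes; rootlets NO
(F) tidal flat — bioturbation yes; coarsening-upward NO; organic content low yes; sorting poor yes; rootlets yes
(C) alone accounts for all the evidence.

C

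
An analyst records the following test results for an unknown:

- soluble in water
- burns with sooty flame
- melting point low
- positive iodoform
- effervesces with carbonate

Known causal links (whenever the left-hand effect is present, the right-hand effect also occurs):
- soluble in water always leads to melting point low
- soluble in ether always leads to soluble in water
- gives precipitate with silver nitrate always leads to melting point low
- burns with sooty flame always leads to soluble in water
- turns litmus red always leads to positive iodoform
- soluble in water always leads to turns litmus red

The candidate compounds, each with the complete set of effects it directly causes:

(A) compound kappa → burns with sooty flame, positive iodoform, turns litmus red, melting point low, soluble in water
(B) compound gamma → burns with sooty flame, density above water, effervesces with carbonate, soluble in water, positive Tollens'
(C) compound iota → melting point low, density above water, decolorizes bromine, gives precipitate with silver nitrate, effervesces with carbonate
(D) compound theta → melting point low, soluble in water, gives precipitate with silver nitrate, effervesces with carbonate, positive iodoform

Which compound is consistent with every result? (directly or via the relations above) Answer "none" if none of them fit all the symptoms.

Checking each candidate against the observations:
(A) compound kappa — soluble in water +; burns with sooty flame +; melting point low +; positive iodoform +; effervesces with carbonate -
(B) compound gamma — soluble in water +; burns with sooty flame +; melting point low + (via soluble in water → melting point low); positive iodoform + (via soluble in water → turns litmus red → positive iodoform); effervesces with carbonate +
(C) compound iota — does not account for soluble in water, burns with sooty flame, positive iodoform
(D) compound theta — does not account for burns with sooty flame
(B) is the only candidate with no mismatches.

B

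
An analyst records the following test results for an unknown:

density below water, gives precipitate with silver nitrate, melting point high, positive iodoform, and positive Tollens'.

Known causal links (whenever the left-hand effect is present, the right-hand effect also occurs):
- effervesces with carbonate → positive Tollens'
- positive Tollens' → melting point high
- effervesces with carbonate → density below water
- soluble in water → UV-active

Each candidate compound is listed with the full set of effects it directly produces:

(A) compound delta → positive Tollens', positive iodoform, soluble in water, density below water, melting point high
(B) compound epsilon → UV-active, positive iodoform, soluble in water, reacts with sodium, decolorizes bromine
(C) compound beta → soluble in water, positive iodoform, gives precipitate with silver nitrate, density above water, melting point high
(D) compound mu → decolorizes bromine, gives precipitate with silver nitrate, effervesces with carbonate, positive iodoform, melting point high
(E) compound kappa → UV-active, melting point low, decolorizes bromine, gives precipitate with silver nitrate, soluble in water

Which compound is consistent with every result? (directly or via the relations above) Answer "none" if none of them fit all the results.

D

Per-candidate check:
(A) compound delta — does not account for gives precipitate with silver nitrate
(B) compound epsilon — does not account for density below water, gives precipitate with silver nitrate, melting point high, positive Tollens'
(C) compound beta — fails on density below water, positive Tollens' (predicts density above water, not density below water)
(D) compound mu — density below water ✓ (through effervesces with carbonate → density below water); gives precipitate with silver nitrate ✓; melting point high ✓; positive iodoform ✓; positive Tollens' ✓ (through effervesces with carbonate → positive Tollens')
(E) compound kappa — density below water ✗; gives precipitate with silver nitrate ✓; melting point high ✗; positive iodoform ✗; positive Tollens' ✗
(D) alone accounts for all the evidence.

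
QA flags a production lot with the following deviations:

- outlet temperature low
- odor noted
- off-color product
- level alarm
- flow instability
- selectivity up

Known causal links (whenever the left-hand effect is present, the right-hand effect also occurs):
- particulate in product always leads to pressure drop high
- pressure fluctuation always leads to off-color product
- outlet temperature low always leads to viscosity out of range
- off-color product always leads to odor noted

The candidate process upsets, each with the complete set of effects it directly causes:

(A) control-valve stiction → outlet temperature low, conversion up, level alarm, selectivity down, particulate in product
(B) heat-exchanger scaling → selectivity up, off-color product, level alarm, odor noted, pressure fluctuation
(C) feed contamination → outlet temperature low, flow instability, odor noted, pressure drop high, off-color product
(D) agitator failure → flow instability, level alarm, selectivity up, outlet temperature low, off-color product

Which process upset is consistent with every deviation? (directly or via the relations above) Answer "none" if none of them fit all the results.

D

For each candidate, compare predicted effects to what was observed:
(A) control-valve stiction — outlet temperature low yes; odor noted NO; off-color product NO; level alarm yes; flow instability NO; selectivity up NO
(B) heat-exchanger scaling — outlet temperature low NO; odor noted yes; off-color product yes; level alarm yes; flow instability NO; selectivity up yes
(C) feed contamination — outlet temperature low yes; odor noted yes; off-color product yes; level alarm NO; flow instability yes; selectivity up NO
(D) agitator failure — outlet temperature low yes; odor noted yes (through off-color product → odor noted); off-color product yes; level alarm yes; flow instability yes; selectivity up yes
Only (D) is consistent with every observation.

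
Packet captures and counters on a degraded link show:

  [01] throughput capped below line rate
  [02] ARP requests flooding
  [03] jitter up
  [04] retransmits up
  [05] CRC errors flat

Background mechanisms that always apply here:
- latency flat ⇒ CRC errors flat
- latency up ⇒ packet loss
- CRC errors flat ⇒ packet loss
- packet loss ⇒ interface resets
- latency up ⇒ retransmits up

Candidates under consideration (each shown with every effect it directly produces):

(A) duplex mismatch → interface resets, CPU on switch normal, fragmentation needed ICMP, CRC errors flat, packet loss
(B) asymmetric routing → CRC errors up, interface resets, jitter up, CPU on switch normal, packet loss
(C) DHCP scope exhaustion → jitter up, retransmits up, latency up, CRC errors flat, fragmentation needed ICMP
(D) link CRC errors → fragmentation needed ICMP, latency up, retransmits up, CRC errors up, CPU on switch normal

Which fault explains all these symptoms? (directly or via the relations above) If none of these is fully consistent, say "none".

none

Per-candidate check:
(A) duplex mismatch — does not account for throughput capped below line rate, ARP requests flooding, jitter up, retransmits up
(B) asymmetric routing — fails on throughput capped below line rate, ARP requests flooding, retransmits up, CRC errors flat (predicts CRC errors up, not CRC errors flat)
(C) DHCP scope exhaustion — throughput capped below line rate NO; ARP requests flooding NO; jitter up yes; retransmits up yes; CRC errors flat yes
(D) link CRC errors — throughput capped below line rate NO; ARP requests flooding NO; jitter up NO; retransmits up yes; CRC errors flat NO
None of the listed candidates fits everything.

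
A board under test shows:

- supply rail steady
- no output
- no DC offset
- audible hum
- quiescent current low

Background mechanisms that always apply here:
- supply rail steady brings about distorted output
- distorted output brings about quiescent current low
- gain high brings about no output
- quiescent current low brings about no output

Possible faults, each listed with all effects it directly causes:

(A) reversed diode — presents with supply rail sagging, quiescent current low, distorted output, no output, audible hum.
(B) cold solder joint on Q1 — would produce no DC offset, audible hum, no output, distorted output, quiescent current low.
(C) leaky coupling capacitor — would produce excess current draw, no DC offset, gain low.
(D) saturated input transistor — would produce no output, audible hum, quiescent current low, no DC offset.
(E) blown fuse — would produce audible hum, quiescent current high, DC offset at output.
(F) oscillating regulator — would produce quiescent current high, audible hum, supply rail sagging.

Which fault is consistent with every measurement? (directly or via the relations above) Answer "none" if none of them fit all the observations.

none

Testing each hypothesis:
(A) reversed diode — fails on supply rail steady, no DC offset (predicts supply rail sagging, not supply rail steady)
(B) cold solder joint on Q1 — supply rail steady ✗; no output ✓; no DC offset ✓; audible hum ✓; quiescent current low ✓
(C) leaky coupling capacitor — does not account for supply rail steady, no output, audible hum, quiescent current low
(D) saturated input transistor — supply rail steady ✗; no output ✓; no DC offset ✓; audible hum ✓; quiescent current low ✓
(E) blown fuse — supply rail steady ✗; no output ✗; no DC offset ✗; audible hum ✓; quiescent current low ✗
(F) oscillating regulator — supply rail steady ✗; no output ✗; no DC offset ✗; audible hum ✓; quiescent current low ✗
Every candidate fails on at least one observation.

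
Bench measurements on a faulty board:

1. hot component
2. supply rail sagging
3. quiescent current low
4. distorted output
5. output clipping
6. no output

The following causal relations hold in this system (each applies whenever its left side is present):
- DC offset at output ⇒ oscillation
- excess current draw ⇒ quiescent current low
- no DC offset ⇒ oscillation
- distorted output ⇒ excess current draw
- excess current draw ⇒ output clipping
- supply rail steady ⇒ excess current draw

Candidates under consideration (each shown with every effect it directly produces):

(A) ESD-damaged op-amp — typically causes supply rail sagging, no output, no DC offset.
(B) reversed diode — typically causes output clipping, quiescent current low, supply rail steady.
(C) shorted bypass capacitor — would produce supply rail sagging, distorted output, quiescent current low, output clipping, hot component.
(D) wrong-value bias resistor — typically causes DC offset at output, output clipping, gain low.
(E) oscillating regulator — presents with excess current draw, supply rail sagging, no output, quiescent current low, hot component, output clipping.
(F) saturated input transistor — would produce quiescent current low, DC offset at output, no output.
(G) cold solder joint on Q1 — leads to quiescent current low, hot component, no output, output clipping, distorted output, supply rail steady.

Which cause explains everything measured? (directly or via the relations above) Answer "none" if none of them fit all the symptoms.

none

Testing each hypothesis:
(A) ESD-damaged op-amp — hot component ✗; supply rail sagging ✓; quiescent current low ✗; distorted output ✗; output clipping ✗; no output ✓
(B) reversed diode — fails on hot component, supply rail sagging, distorted output, no output (predicts supply rail steady, not supply rail sagging)
(C) shorted bypass capacitor — hot component ✓; supply rail sagging ✓; quiescent current low ✓; distorted output ✓; output clipping ✓; no output ✗
(D) wrong-value bias resistor — does not account for hot component, supply rail sagging, quiescent current low, distorted output, no output
(E) oscillating regulator — does not account for distorted output
(F) saturated input transistor — hot component ✗; supply rail sagging ✗; quiescent current low ✓; distorted output ✗; output clipping ✗; no output ✓
(G) cold solder joint on Q1 — hot component ✓; supply rail sagging ✗; quiescent current low ✓; distorted output ✓; output clipping ✓; no output ✓
No candidate is consistent with all observations.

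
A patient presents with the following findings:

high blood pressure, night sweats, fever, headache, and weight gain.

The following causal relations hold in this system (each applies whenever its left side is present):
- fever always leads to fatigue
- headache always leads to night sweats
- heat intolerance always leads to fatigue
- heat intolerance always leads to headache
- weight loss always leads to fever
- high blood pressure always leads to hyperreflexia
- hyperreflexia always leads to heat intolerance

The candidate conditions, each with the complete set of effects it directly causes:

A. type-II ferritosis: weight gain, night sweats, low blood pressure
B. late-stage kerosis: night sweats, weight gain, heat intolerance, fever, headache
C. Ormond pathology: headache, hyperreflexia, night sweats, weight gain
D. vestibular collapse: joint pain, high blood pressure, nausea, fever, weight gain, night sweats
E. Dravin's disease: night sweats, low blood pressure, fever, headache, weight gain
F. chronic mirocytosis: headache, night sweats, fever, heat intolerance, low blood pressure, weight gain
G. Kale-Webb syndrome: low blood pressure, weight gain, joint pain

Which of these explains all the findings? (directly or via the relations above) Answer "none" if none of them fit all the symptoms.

D

Checking each candidate against the observations:
(A) type-II ferritosis — high blood pressure ✗; night sweats ✓; fever ✗; headache ✗; weight gain ✓
(B) late-stage kerosis — does not account for high blood pressure
(C) Ormond pathology — high blood pressure ✗; night sweats ✓; fever ✗; headache ✓; weight gain ✓
(D) vestibular collapse — accounts for every observation (headache by high blood pressure → hyperreflexia → heat intolerance → headache)
(E) Dravin's disease — high blood pressure ✗; night sweats ✓; fever ✓; headache ✓; weight gain ✓
(F) chronic mirocytosis — fails on high blood pressure (predicts low blood pressure, not high blood pressure)
(G) Kale-Webb syndrome — fails on high blood pressure, night sweats, fever, headache (predicts low blood pressure, not high blood pressure)
Only (D) is consistent with every observation.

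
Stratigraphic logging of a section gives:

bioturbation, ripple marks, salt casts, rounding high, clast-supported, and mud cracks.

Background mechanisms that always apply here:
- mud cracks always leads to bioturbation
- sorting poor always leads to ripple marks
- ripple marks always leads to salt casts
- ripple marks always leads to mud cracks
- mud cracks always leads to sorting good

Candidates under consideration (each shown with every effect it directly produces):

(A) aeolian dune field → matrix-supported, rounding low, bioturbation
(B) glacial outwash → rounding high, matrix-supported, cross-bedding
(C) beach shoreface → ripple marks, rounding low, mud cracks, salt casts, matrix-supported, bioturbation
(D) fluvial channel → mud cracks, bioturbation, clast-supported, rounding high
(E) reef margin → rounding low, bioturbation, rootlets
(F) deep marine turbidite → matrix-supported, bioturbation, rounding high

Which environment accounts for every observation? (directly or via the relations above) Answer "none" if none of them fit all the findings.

none

Testing each hypothesis:
(A) aeolian dune field — bioturbation +; ripple marks -; salt casts -; rounding high -; clast-supported -; mud cracks -
(B) glacial outwash — fails on bioturbation, ripple marks, salt casts, clast-supported, mud cracks (predicts matrix-supported, not clast-supported)
(C) beach shoreface — bioturbation +; ripple marks +; salt casts +; rounding high -; clast-supported -; mud cracks +
(D) fluvial channel — does not account for ripple marks, salt casts
(E) reef margin — bioturbation +; ripple marks -; salt casts -; rounding high -; clast-supported -; mud cracks -
(F) deep marine turbidite — fails on ripple marks, salt casts, clast-supported, mud cracks (predicts matrix-supported, not clast-supported)
Every candidate fails on at least one observation.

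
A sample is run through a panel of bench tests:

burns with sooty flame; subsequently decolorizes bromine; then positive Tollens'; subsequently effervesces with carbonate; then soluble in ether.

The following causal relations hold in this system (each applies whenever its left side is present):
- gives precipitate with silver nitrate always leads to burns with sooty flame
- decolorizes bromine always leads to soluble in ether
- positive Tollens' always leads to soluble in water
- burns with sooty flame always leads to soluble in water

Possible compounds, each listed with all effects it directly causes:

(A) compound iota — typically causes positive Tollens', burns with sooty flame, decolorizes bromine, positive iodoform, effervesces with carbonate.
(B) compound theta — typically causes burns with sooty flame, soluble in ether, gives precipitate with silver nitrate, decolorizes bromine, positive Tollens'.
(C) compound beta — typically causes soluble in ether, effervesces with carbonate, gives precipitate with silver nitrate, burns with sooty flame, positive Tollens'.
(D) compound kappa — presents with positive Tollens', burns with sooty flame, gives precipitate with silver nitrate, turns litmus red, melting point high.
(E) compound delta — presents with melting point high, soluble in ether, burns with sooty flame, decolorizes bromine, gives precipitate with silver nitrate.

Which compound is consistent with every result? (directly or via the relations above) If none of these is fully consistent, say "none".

A

Checking each candidate against the observations:
(A) compound iota — burns with sooty flame match; decolorizes bromine match; positive Tollens' match; effervesces with carbonate match; soluble in ether match (via decolorizes bromine → soluble in ether)
(B) compound theta — burns with sooty flame match; decolorizes bromine match; positive Tollens' match; effervesces with carbonate miss; soluble in ether match
(C) compound beta — does not account for decolorizes bromine
(D) compound kappa — burns with sooty flame match; decolorizes bromine miss; positive Tollens' match; effervesces with carbonate miss; soluble in ether miss
(E) compound delta — does not account for positive Tollens', effervesces with carbonate
(A) alone accounts for all the evidence.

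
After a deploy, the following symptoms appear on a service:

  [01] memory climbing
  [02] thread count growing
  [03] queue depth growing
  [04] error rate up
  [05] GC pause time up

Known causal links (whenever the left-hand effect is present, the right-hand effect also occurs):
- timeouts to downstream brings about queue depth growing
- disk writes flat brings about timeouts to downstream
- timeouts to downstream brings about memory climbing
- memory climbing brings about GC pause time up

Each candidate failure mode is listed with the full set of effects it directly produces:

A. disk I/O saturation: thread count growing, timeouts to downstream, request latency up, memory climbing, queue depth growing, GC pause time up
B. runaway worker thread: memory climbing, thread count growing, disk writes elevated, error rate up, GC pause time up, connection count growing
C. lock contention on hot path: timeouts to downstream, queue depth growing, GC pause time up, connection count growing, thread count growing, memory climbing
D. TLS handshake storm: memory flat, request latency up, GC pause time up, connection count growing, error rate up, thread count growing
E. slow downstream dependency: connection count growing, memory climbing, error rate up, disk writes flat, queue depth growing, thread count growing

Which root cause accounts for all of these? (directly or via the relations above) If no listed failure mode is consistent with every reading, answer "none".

For each candidate, compare predicted effects to what was observed:
(A) disk I/O saturation — memory climbing yes; thread count growing yes; queue depth growing yes; error rate up NO; GC pause time up yes
(B) runaway worker thread — memory climbing yes; thread count growing yes; queue depth growing NO; error rate up yes; GC pause time up yes
(C) lock contention on hot path — memory climbing yes; thread count growing yes; queue depth growing yes; error rate up NO; GC pause time up yes
(D) TLS handshake storm — fails on memory climbing, queue depth growing (predicts memory flat, not memory climbing)
(E) slow downstream dependency — accounts for every observation (GC pause time up through memory climbing → GC pause time up)
(E) alone accounts for all the evidence.

E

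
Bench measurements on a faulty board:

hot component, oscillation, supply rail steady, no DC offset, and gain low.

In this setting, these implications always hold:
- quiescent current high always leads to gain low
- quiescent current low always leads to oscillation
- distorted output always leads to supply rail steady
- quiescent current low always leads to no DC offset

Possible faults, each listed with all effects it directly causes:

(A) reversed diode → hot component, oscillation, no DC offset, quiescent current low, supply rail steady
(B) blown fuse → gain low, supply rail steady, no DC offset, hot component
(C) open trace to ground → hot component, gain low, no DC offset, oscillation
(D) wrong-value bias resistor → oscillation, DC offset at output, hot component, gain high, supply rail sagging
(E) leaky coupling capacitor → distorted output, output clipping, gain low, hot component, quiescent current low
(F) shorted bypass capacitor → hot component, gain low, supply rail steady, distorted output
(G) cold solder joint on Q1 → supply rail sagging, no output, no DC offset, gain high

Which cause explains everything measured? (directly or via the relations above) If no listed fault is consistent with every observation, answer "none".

E

Checking each candidate against the observations:
(A) reversed diode — hot component match; oscillation match; supply rail steady match; no DC offset match; gain low miss
(B) blown fuse — hot component match; oscillation miss; supply rail steady match; no DC offset match; gain low match
(C) open trace to ground — hot component match; oscillation match; supply rail steady miss; no DC offset match; gain low match
(D) wrong-value bias resistor — fails on supply rail steady, no DC offset, gain low (predicts supply rail sagging, not supply rail steady; predicts DC offset at output, not no DC offset; predicts gain high, not gain low)
(E) leaky coupling capacitor — accounts for every observation (oscillation through quiescent current low → oscillation)
(F) shorted bypass capacitor — hot component match; oscillation miss; supply rail steady match; no DC offset miss; gain low match
(G) cold solder joint on Q1 — hot component miss; oscillation miss; supply rail steady miss; no DC offset match; gain low miss
Only (E) is consistent with every observation.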